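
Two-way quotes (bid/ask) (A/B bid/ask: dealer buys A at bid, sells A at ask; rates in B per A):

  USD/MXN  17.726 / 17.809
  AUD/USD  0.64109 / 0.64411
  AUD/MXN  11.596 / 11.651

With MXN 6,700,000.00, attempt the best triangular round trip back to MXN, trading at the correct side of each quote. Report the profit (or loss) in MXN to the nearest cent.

Best loop MXN → USD → AUD → MXN:
MXN 6,700,000.00 ÷ 17.809 (buy USD at ask) = USD 376,214.27
USD 376,214.27 ÷ 0.64411 (buy AUD at ask) = AUD 584,083.89
AUD 584,083.89 × 11.596 (sell AUD at bid) = MXN 6,773,036.78

Net profit: MXN 73,036.78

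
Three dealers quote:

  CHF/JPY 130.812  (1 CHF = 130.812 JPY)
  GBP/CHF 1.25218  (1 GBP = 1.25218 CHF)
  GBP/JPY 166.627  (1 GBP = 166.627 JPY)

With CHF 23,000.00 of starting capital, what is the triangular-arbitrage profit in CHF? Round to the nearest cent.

Profitable loop is CHF → GBP → JPY → CHF:
CHF 23,000.00 ÷ 1.25218 = GBP 18,367.97
GBP 18,367.97 × 166.627 = JPY 3,060,599
JPY 3,060,599 ÷ 130.812 = CHF 23,396.93
Profit = CHF 23,396.93 − CHF 23,000.00

Profit: CHF 396.93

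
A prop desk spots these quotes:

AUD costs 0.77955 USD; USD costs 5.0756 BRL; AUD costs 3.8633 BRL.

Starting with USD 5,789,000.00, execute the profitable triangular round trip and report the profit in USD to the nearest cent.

Profitable loop is USD → BRL → AUD → USD:
USD 5,789,000.00 × 5.0756 = BRL 29,382,648.40
BRL 29,382,648.40 ÷ 3.8633 = AUD 7,605,582.90
AUD 7,605,582.90 × 0.77955 = USD 5,928,932.15
Profit = USD 5,928,932.15 − USD 5,789,000.00

Profit: USD 139,932.15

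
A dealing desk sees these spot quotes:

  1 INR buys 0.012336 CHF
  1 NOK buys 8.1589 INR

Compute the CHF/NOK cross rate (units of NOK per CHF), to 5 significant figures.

CHF/NOK = 9.9356

1 CHF ÷ 0.012336 = 81.0636 INR
81.0636 INR ÷ 8.1589 = 9.9356 NOK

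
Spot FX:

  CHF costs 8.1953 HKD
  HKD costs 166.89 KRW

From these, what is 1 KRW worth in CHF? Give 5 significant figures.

KRW/CHF = 0.00073115

1 KRW ÷ 166.89 = 0.00599197 HKD
0.00599197 HKD ÷ 8.1953 = 0.000731147 CHF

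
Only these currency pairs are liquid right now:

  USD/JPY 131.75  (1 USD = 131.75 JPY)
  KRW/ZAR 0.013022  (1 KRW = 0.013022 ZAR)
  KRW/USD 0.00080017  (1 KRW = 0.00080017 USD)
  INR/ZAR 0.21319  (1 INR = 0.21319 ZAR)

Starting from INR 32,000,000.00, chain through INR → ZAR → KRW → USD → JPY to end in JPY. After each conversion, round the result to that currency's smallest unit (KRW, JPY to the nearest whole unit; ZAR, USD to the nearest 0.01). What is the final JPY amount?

INR 32,000,000.00 × 0.21319 = ZAR 6,822,080.00
ZAR 6,822,080.00 ÷ 0.013022 = KRW 523,888,804
KRW 523,888,804 × 0.00080017 = USD 419,200.10
USD 419,200.10 × 131.75 = JPY 55,229,613

JPY 55,229,613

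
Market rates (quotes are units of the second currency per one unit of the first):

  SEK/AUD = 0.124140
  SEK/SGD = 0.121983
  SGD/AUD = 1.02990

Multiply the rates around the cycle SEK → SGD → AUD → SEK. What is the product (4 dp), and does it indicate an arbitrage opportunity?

Around SEK → SGD → AUD → SEK: 1 × 0.121983 × 1.02990 ÷ 0.124140 = 1.012005
Product > 1; profitable direction is SEK → SGD → AUD → SEK.

1.0120 (arbitrage exists)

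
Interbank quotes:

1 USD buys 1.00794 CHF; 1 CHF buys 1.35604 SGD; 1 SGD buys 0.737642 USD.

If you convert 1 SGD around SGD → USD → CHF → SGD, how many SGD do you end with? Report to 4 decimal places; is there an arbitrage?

Around SGD → USD → CHF → SGD: 1 × 0.737642 × 1.00794 × 1.35604 = 1.008214
Product > 1; profitable direction is SGD → USD → CHF → SGD.

1.0082 (arbitrage exists)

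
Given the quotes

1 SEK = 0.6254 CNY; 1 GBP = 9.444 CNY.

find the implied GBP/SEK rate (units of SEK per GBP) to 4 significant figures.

1 GBP × 9.444 = 9.444 CNY
9.444 CNY ÷ 0.6254 = 15.1007 SEK

GBP/SEK = 15.10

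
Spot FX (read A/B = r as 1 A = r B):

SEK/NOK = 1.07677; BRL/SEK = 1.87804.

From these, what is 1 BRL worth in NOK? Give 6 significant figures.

BRL/NOK = 2.02222

1 BRL × 1.87804 = 1.87804 SEK
1.87804 SEK × 1.07677 = 2.02222 NOK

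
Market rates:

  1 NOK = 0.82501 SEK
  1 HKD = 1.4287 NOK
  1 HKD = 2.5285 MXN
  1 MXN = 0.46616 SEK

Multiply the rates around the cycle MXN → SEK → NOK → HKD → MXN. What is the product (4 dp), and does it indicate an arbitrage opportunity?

1.0000 (no arbitrage)

Around MXN → SEK → NOK → HKD → MXN: 1 × 0.46616 ÷ 0.82501 ÷ 1.4287 × 2.5285 = 0.999995
Product ≈ 1 (deviation 0.001%, within rounding noise).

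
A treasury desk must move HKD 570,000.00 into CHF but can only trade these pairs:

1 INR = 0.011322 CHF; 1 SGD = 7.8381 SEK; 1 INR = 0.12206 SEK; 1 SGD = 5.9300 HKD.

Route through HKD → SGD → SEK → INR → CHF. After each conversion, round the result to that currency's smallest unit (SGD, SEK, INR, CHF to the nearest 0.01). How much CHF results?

HKD 570,000.00 ÷ 5.9300 = SGD 96,121.42
SGD 96,121.42 × 7.8381 = SEK 753,409.30
SEK 753,409.30 ÷ 0.12206 = INR 6,172,450.43
INR 6,172,450.43 × 0.011322 = CHF 69,884.48

CHF 69,884.48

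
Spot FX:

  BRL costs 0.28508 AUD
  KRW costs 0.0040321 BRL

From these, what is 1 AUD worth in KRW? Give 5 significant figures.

1 AUD ÷ 0.28508 = 3.50779 BRL
3.50779 BRL ÷ 0.0040321 = 869.965 KRW

AUD/KRW = 869.97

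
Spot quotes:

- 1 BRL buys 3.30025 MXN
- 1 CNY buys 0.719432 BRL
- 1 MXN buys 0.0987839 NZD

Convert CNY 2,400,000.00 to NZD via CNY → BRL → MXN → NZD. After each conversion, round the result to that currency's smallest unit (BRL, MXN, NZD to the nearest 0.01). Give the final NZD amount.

CNY 2,400,000.00 × 0.719432 = BRL 1,726,636.80
BRL 1,726,636.80 × 3.30025 = MXN 5,698,333.10
MXN 5,698,333.10 × 0.0987839 = NZD 562,903.57

NZD 562,903.57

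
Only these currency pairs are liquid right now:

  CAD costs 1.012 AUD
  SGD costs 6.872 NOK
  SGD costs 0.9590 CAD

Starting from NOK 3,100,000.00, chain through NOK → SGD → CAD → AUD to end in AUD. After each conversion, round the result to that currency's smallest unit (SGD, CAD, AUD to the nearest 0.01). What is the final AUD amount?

NOK 3,100,000.00 ÷ 6.872 = SGD 451,105.94
SGD 451,105.94 × 0.9590 = CAD 432,610.60
CAD 432,610.60 × 1.012 = AUD 437,801.93

AUD 437,801.93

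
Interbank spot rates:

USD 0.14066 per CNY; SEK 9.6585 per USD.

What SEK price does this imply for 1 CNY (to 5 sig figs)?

1 CNY × 0.14066 = 0.14066 USD
0.14066 USD × 9.6585 = 1.35856 SEK

CNY/SEK = 1.3586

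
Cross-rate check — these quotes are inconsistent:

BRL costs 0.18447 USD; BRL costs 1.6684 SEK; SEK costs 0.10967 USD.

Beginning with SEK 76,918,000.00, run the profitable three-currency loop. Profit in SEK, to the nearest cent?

Profitable loop is SEK → BRL → USD → SEK:
SEK 76,918,000.00 ÷ 1.6684 = BRL 46,102,853.03
BRL 46,102,853.03 × 0.18447 = USD 8,504,593.30
USD 8,504,593.30 ÷ 0.10967 = SEK 77,547,125.91
Profit = SEK 77,547,125.91 − SEK 76,918,000.00

Profit: SEK 629,125.91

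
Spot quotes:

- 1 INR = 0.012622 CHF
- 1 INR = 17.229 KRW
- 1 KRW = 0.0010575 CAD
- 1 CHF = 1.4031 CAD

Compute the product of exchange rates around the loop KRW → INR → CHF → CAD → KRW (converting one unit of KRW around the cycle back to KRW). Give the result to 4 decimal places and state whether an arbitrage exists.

Around KRW → INR → CHF → CAD → KRW: 1 ÷ 17.229 × 0.012622 × 1.4031 ÷ 0.0010575 = 0.972023
Product < 1; profitable direction is KRW → CAD → CHF → INR → KRW.

0.9720 (arbitrage exists)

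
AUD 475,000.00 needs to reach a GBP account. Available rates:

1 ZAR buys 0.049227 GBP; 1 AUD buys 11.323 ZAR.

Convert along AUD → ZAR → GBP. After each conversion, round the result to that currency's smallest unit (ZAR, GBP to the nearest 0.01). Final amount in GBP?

GBP 264,763.73

AUD 475,000.00 × 11.323 = ZAR 5,378,425.00
ZAR 5,378,425.00 × 0.049227 = GBP 264,763.73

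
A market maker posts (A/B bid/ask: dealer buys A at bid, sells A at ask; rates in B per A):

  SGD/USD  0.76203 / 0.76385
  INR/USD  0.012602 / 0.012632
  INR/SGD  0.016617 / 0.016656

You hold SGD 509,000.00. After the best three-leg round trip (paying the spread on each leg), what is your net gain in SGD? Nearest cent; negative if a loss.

Net profit: SGD 1,235.13

Best loop SGD → USD → INR → SGD:
SGD 509,000.00 × 0.76203 (sell SGD at bid) = USD 387,873.27
USD 387,873.27 ÷ 0.012632 (buy INR at ask) = INR 30,705,610.35
INR 30,705,610.35 × 0.016617 (sell INR at bid) = SGD 510,235.13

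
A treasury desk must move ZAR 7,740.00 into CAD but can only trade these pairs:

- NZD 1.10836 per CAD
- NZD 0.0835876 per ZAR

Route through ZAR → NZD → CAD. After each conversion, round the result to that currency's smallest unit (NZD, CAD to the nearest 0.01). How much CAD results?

CAD 583.72

ZAR 7,740.00 × 0.0835876 = NZD 646.97
NZD 646.97 ÷ 1.10836 = CAD 583.72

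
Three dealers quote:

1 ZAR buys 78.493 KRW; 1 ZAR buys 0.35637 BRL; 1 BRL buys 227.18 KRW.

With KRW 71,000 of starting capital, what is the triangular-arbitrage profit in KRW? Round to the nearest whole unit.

Profit: KRW 2,232

Profitable loop is KRW → ZAR → BRL → KRW:
KRW 71,000 ÷ 78.493 = ZAR 904.54
ZAR 904.54 × 0.35637 = BRL 322.35
BRL 322.35 × 227.18 = KRW 73,232
Profit = KRW 73,232 − KRW 71,000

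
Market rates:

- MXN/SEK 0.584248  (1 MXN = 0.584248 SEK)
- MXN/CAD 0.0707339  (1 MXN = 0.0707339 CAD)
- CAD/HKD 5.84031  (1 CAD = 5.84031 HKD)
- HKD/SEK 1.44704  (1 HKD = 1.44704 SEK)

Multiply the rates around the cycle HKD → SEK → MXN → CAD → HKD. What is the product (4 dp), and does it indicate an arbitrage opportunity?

1.0232 (arbitrage exists)

Around HKD → SEK → MXN → CAD → HKD: 1 × 1.44704 ÷ 0.584248 × 0.0707339 × 5.84031 = 1.023168
Product > 1; profitable direction is HKD → SEK → MXN → CAD → HKD.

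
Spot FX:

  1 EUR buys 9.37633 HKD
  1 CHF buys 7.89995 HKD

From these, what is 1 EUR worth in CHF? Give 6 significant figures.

EUR/CHF = 1.18688

1 EUR × 9.37633 = 9.37633 HKD
9.37633 HKD ÷ 7.89995 = 1.18688 CHF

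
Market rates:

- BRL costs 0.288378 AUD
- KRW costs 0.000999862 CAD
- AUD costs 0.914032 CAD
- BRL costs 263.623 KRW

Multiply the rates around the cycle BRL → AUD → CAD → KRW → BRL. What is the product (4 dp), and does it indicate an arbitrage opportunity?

1.0000 (no arbitrage)

Around BRL → AUD → CAD → KRW → BRL: 1 × 0.288378 × 0.914032 ÷ 0.000999862 ÷ 263.623 = 1.000000
Product ≈ 1 (deviation 0.000%, within rounding noise).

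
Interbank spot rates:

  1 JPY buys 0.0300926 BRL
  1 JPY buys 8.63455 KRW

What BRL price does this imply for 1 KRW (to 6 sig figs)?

1 KRW ÷ 8.63455 = 0.115814 JPY
0.115814 JPY × 0.0300926 = 0.00348514 BRL

KRW/BRL = 0.00348514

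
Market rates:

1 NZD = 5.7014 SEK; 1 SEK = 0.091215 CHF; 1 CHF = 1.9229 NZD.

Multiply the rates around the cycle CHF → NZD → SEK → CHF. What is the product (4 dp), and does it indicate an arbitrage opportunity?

Around CHF → NZD → SEK → CHF: 1 × 1.9229 × 5.7014 × 0.091215 = 1.000010
Product ≈ 1 (deviation 0.001%, within rounding noise).

1.0000 (no arbitrage)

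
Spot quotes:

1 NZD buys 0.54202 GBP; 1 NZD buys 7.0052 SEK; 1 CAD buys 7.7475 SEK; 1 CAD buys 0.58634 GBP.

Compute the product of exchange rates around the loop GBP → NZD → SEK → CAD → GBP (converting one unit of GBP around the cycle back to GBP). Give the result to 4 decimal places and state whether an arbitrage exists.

0.9781 (arbitrage exists)

Around GBP → NZD → SEK → CAD → GBP: 1 ÷ 0.54202 × 7.0052 ÷ 7.7475 × 0.58634 = 0.978122
Product < 1; profitable direction is GBP → CAD → SEK → NZD → GBP.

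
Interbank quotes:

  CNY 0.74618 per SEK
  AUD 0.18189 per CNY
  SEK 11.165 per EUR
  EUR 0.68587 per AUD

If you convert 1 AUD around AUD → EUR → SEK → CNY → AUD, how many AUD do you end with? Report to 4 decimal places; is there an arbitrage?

Around AUD → EUR → SEK → CNY → AUD: 1 × 0.68587 × 11.165 × 0.74618 × 0.18189 = 1.039329
Product > 1; profitable direction is AUD → EUR → SEK → CNY → AUD.

1.0393 (arbitrage exists)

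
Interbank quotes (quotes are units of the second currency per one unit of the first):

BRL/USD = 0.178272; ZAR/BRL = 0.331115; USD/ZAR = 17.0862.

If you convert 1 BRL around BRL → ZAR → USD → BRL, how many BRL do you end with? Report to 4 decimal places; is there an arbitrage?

Around BRL → ZAR → USD → BRL: 1 ÷ 0.331115 ÷ 17.0862 ÷ 0.178272 = 0.991500
Product < 1; profitable direction is BRL → USD → ZAR → BRL.

0.9915 (arbitrage exists)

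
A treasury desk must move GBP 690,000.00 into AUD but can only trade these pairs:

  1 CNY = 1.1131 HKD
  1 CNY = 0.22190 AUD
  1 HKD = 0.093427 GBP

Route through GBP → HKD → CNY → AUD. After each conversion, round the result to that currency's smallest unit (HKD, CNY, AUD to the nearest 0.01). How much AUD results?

AUD 1,472,311.85

GBP 690,000.00 ÷ 0.093427 = HKD 7,385,445.32
HKD 7,385,445.32 ÷ 1.1131 = CNY 6,635,024.09
CNY 6,635,024.09 × 0.22190 = AUD 1,472,311.85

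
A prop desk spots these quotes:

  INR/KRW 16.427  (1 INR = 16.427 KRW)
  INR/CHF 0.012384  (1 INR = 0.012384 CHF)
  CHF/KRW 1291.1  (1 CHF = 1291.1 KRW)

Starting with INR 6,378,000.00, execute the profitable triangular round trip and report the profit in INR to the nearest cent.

Profit: INR 174,725.08

Profitable loop is INR → KRW → CHF → INR:
INR 6,378,000.00 × 16.427 = KRW 104,771,406
KRW 104,771,406 ÷ 1291.1 = CHF 81,148.95
CHF 81,148.95 ÷ 0.012384 = INR 6,552,725.08
Profit = INR 6,552,725.08 − INR 6,378,000.00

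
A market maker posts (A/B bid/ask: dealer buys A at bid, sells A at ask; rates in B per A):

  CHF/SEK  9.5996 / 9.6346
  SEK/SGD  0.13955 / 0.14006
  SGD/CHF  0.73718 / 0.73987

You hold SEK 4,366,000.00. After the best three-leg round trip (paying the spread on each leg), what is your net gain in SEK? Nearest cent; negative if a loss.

Net profit: SEK 7,010.32

Best loop SEK → CHF → SGD → SEK:
SEK 4,366,000.00 ÷ 9.6346 (buy CHF at ask) = CHF 453,158.41
CHF 453,158.41 ÷ 0.73987 (buy SGD at ask) = SGD 612,483.83
SGD 612,483.83 ÷ 0.14006 (buy SEK at ask) = SEK 4,373,010.32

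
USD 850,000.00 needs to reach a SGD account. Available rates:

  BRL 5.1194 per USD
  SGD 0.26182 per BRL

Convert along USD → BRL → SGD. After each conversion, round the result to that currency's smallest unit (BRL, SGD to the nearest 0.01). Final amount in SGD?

SGD 1,139,307.11

USD 850,000.00 × 5.1194 = BRL 4,351,490.00
BRL 4,351,490.00 × 0.26182 = SGD 1,139,307.11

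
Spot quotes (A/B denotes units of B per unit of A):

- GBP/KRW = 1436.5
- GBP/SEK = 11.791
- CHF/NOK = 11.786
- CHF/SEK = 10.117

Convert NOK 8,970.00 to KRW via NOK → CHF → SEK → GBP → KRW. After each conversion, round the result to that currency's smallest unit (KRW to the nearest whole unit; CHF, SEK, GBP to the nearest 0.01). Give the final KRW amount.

NOK 8,970.00 ÷ 11.786 = CHF 761.07
CHF 761.07 × 10.117 = SEK 7,699.75
SEK 7,699.75 ÷ 11.791 = GBP 653.02
GBP 653.02 × 1436.5 = KRW 938,063

KRW 938,063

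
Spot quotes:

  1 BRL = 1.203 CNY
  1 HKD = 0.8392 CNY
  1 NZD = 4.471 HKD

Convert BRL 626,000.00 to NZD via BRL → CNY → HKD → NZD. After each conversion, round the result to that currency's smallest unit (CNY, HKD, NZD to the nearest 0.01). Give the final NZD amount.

BRL 626,000.00 × 1.203 = CNY 753,078.00
CNY 753,078.00 ÷ 0.8392 = HKD 897,376.07
HKD 897,376.07 ÷ 4.471 = NZD 200,710.37

NZD 200,710.37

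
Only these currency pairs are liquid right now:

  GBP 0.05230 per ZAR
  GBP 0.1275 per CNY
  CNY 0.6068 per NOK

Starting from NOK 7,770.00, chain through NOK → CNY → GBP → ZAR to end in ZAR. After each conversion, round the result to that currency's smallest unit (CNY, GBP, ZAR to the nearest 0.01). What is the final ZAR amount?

ZAR 11,494.07

NOK 7,770.00 × 0.6068 = CNY 4,714.84
CNY 4,714.84 × 0.1275 = GBP 601.14
GBP 601.14 ÷ 0.05230 = ZAR 11,494.07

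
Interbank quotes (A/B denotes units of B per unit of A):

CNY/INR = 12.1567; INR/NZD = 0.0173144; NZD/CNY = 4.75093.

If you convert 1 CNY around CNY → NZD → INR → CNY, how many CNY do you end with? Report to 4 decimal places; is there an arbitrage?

1.0000 (no arbitrage)

Around CNY → NZD → INR → CNY: 1 ÷ 4.75093 ÷ 0.0173144 ÷ 12.1567 = 0.999996
Product ≈ 1 (deviation 0.000%, within rounding noise).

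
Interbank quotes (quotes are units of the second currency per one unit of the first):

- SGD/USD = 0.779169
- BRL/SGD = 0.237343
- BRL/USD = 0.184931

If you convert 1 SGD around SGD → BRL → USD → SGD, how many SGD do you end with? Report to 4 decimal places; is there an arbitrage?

Around SGD → BRL → USD → SGD: 1 ÷ 0.237343 × 0.184931 ÷ 0.779169 = 1.000004
Product ≈ 1 (deviation 0.000%, within rounding noise).

1.0000 (no arbitrage)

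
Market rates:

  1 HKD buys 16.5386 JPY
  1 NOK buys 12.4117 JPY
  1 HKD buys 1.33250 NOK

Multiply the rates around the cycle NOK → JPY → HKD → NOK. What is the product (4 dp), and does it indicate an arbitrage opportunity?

1.0000 (no arbitrage)

Around NOK → JPY → HKD → NOK: 1 × 12.4117 ÷ 16.5386 × 1.33250 = 0.999999
Product ≈ 1 (deviation 0.000%, within rounding noise).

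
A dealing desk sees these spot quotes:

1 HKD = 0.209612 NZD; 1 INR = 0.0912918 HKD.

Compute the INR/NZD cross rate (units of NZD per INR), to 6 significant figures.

1 INR × 0.0912918 = 0.0912918 HKD
0.0912918 HKD × 0.209612 = 0.0191359 NZD

INR/NZD = 0.0191359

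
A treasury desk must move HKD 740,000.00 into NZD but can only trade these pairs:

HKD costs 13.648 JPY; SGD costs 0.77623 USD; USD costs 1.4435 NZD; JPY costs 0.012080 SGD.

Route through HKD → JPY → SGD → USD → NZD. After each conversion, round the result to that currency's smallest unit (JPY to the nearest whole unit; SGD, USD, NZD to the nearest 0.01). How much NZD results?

NZD 136,702.00

HKD 740,000.00 × 13.648 = JPY 10,099,520
JPY 10,099,520 × 0.012080 = SGD 122,002.20
SGD 122,002.20 × 0.77623 = USD 94,701.77
USD 94,701.77 × 1.4435 = NZD 136,702.00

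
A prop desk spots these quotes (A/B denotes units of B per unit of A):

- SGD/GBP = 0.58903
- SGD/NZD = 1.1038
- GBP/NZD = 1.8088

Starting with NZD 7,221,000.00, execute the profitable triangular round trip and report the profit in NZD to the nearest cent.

Profit: NZD 260,002.00

Profitable loop is NZD → GBP → SGD → NZD:
NZD 7,221,000.00 ÷ 1.8088 = GBP 3,992,149.49
GBP 3,992,149.49 ÷ 0.58903 = SGD 6,777,497.74
SGD 6,777,497.74 × 1.1038 = NZD 7,481,002.00
Profit = NZD 7,481,002.00 − NZD 7,221,000.00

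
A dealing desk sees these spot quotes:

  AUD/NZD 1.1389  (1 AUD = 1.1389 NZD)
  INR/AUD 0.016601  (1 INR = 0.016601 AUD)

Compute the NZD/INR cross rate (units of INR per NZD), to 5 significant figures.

NZD/INR = 52.891

1 NZD ÷ 1.1389 = 0.87804 AUD
0.87804 AUD ÷ 0.016601 = 52.8908 INR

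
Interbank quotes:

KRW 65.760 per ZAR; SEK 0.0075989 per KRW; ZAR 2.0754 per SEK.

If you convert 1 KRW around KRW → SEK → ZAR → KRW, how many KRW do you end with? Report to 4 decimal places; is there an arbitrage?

1.0371 (arbitrage exists)

Around KRW → SEK → ZAR → KRW: 1 × 0.0075989 × 2.0754 × 65.760 = 1.037085
Product > 1; profitable direction is KRW → SEK → ZAR → KRW.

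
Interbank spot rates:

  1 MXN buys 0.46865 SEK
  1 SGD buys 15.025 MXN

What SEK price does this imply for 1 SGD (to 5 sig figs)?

SGD/SEK = 7.0415

1 SGD × 15.025 = 15.025 MXN
15.025 MXN × 0.46865 = 7.04147 SEK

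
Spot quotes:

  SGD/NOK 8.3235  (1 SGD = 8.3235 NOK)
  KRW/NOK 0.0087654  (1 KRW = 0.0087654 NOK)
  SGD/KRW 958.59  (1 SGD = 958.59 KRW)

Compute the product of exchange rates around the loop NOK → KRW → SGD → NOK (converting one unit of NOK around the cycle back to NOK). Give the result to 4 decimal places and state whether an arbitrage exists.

0.9906 (arbitrage exists)

Around NOK → KRW → SGD → NOK: 1 ÷ 0.0087654 ÷ 958.59 × 8.3235 = 0.990607
Product < 1; profitable direction is NOK → SGD → KRW → NOK.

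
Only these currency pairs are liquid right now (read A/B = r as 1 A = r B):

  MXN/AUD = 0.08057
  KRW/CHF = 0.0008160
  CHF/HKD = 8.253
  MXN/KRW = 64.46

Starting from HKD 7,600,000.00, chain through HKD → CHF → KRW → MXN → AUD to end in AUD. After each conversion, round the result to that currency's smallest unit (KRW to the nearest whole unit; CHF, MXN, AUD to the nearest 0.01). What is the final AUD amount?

HKD 7,600,000.00 ÷ 8.253 = CHF 920,877.26
CHF 920,877.26 ÷ 0.0008160 = KRW 1,128,526,054
KRW 1,128,526,054 ÷ 64.46 = MXN 17,507,385.26
MXN 17,507,385.26 × 0.08057 = AUD 1,410,570.03

AUD 1,410,570.03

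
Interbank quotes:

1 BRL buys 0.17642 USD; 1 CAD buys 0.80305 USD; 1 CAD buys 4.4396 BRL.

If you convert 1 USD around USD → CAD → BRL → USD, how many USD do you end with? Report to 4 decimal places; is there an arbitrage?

0.9753 (arbitrage exists)

Around USD → CAD → BRL → USD: 1 ÷ 0.80305 × 4.4396 × 0.17642 = 0.975324
Product < 1; profitable direction is USD → BRL → CAD → USD.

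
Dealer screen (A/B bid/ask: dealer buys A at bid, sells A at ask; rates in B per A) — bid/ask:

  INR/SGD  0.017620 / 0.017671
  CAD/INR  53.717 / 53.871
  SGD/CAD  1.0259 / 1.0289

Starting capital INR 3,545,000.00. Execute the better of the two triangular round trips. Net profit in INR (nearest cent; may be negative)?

Best loop INR → CAD → SGD → INR:
INR 3,545,000.00 ÷ 53.871 (buy CAD at ask) = CAD 65,805.35
CAD 65,805.35 ÷ 1.0289 (buy SGD at ask) = SGD 63,956.99
SGD 63,956.99 ÷ 0.017671 (buy INR at ask) = INR 3,619,319.38

Net profit: INR 74,319.38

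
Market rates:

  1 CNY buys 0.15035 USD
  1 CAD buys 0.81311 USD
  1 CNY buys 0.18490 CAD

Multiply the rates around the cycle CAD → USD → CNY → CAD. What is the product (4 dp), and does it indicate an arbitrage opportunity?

1.0000 (no arbitrage)

Around CAD → USD → CNY → CAD: 1 × 0.81311 ÷ 0.15035 × 0.18490 = 0.999960
Product ≈ 1 (deviation 0.004%, within rounding noise).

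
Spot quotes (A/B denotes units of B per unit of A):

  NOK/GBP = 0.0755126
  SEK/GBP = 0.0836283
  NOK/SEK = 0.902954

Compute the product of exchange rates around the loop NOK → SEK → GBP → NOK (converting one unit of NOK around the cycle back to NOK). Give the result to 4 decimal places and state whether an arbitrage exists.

1.0000 (no arbitrage)

Around NOK → SEK → GBP → NOK: 1 × 0.902954 × 0.0836283 ÷ 0.0755126 = 0.999999
Product ≈ 1 (deviation 0.000%, within rounding noise).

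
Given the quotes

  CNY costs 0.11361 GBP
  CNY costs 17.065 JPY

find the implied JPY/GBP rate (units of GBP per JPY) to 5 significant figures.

1 JPY ÷ 17.065 = 0.0585995 CNY
0.0585995 CNY × 0.11361 = 0.00665749 GBP

JPY/GBP = 0.0066575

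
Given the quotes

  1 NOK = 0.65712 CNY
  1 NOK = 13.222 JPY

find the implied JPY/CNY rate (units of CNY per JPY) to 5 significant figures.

1 JPY ÷ 13.222 = 0.0756315 NOK
0.0756315 NOK × 0.65712 = 0.049699 CNY

JPY/CNY = 0.049699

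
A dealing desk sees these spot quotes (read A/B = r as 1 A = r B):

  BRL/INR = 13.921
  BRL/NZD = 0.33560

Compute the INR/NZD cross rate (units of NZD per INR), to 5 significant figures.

INR/NZD = 0.024107

1 INR ÷ 13.921 = 0.0718339 BRL
0.0718339 BRL × 0.33560 = 0.0241075 NZD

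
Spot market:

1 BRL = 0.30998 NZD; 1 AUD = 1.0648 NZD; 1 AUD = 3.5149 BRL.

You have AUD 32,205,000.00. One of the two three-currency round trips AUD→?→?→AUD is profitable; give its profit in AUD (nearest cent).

Profit: AUD 748,527.37

Profitable loop is AUD → BRL → NZD → AUD:
AUD 32,205,000.00 × 3.5149 = BRL 113,197,354.50
BRL 113,197,354.50 × 0.30998 = NZD 35,088,915.95
NZD 35,088,915.95 ÷ 1.0648 = AUD 32,953,527.37
Profit = AUD 32,953,527.37 − AUD 32,205,000.00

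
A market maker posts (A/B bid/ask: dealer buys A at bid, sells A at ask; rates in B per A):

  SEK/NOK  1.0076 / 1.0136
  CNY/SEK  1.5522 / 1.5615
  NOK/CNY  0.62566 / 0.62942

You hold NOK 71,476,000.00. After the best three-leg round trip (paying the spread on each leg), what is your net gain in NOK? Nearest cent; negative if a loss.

Best loop NOK → SEK → CNY → NOK:
NOK 71,476,000.00 ÷ 1.0136 (buy SEK at ask) = SEK 70,516,969.22
SEK 70,516,969.22 ÷ 1.5615 (buy CNY at ask) = CNY 45,159,762.55
CNY 45,159,762.55 ÷ 0.62942 (buy NOK at ask) = NOK 71,748,216.69

Net profit: NOK 272,216.69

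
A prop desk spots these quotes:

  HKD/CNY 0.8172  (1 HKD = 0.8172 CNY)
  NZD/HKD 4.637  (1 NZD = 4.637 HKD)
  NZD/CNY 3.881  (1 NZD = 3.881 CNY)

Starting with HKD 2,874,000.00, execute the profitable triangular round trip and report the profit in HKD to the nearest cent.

Profitable loop is HKD → NZD → CNY → HKD:
HKD 2,874,000.00 ÷ 4.637 = NZD 619,797.28
NZD 619,797.28 × 3.881 = CNY 2,405,433.25
CNY 2,405,433.25 ÷ 0.8172 = HKD 2,943,506.18
Profit = HKD 2,943,506.18 − HKD 2,874,000.00

Profit: HKD 69,506.18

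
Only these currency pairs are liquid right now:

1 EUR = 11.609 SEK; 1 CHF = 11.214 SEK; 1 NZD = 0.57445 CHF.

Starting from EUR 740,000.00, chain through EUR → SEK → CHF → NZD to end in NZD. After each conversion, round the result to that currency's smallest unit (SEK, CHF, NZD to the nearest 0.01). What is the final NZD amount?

NZD 1,333,563.63

EUR 740,000.00 × 11.609 = SEK 8,590,660.00
SEK 8,590,660.00 ÷ 11.214 = CHF 766,065.63
CHF 766,065.63 ÷ 0.57445 = NZD 1,333,563.63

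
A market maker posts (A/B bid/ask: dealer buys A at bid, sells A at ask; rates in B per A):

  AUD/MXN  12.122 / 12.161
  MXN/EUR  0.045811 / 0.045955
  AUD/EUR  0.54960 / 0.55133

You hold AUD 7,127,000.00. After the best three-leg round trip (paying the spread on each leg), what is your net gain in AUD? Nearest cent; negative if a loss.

Net profit: AUD 51,590.60

Best loop AUD → MXN → EUR → AUD:
AUD 7,127,000.00 × 12.122 (sell AUD at bid) = MXN 86,393,494.00
MXN 86,393,494.00 × 0.045811 (sell MXN at bid) = EUR 3,957,772.35
EUR 3,957,772.35 ÷ 0.55133 (buy AUD at ask) = AUD 7,178,590.60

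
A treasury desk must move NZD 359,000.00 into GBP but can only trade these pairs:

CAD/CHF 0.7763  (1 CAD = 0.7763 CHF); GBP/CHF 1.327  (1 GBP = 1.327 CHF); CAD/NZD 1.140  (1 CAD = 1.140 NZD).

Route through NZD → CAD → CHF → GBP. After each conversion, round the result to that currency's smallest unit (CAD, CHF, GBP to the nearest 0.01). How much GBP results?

NZD 359,000.00 ÷ 1.140 = CAD 314,912.28
CAD 314,912.28 × 0.7763 = CHF 244,466.40
CHF 244,466.40 ÷ 1.327 = GBP 184,224.87

GBP 184,224.87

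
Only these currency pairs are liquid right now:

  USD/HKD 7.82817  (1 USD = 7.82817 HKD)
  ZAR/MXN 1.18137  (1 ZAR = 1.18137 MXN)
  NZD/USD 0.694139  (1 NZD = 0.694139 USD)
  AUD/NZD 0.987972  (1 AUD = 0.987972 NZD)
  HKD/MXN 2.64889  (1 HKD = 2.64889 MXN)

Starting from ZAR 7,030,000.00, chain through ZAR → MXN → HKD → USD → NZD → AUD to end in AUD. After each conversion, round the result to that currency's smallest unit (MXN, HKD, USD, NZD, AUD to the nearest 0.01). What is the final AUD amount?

AUD 584,017.70

ZAR 7,030,000.00 × 1.18137 = MXN 8,305,031.10
MXN 8,305,031.10 ÷ 2.64889 = HKD 3,135,287.27
HKD 3,135,287.27 ÷ 7.82817 = USD 400,513.44
USD 400,513.44 ÷ 0.694139 = NZD 576,993.14
NZD 576,993.14 ÷ 0.987972 = AUD 584,017.70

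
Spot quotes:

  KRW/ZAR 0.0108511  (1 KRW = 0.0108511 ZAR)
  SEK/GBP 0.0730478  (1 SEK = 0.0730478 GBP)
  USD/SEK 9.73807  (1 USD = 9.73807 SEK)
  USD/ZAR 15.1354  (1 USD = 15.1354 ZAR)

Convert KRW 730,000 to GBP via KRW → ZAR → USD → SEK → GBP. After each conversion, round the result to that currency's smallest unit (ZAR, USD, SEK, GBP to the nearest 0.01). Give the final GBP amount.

GBP 372.29

KRW 730,000 × 0.0108511 = ZAR 7,921.30
ZAR 7,921.30 ÷ 15.1354 = USD 523.36
USD 523.36 × 9.73807 = SEK 5,096.52
SEK 5,096.52 × 0.0730478 = GBP 372.29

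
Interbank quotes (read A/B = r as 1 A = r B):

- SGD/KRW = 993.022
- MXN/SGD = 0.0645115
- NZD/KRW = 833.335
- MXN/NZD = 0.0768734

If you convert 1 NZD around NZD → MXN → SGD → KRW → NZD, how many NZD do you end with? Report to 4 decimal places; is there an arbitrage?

1.0000 (no arbitrage)

Around NZD → MXN → SGD → KRW → NZD: 1 ÷ 0.0768734 × 0.0645115 × 993.022 ÷ 833.335 = 1.000001
Product ≈ 1 (deviation 0.000%, within rounding noise).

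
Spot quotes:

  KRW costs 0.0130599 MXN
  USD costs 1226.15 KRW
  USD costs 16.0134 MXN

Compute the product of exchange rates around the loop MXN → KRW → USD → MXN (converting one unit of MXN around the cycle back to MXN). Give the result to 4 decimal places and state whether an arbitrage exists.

Around MXN → KRW → USD → MXN: 1 ÷ 0.0130599 ÷ 1226.15 × 16.0134 = 1.000000
Product ≈ 1 (deviation 0.000%, within rounding noise).

1.0000 (no arbitrage)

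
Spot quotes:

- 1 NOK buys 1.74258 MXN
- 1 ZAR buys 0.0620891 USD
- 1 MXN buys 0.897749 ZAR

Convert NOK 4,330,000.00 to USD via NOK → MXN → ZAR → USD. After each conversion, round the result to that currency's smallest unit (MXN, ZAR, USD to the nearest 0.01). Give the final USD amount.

NOK 4,330,000.00 × 1.74258 = MXN 7,545,371.40
MXN 7,545,371.40 × 0.897749 = ZAR 6,773,849.63
ZAR 6,773,849.63 × 0.0620891 = USD 420,582.23

USD 420,582.23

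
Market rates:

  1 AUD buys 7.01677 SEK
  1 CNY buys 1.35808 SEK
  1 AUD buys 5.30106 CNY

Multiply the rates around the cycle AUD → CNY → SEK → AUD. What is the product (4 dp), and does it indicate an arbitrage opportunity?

1.0260 (arbitrage exists)

Around AUD → CNY → SEK → AUD: 1 × 5.30106 × 1.35808 ÷ 7.01677 = 1.026008
Product > 1; profitable direction is AUD → CNY → SEK → AUD.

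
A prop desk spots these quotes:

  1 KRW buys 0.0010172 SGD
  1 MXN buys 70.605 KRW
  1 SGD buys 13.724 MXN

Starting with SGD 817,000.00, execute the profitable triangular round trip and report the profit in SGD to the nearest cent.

Profitable loop is SGD → KRW → MXN → SGD:
SGD 817,000.00 ÷ 0.0010172 = KRW 803,185,214
KRW 803,185,214 ÷ 70.605 = MXN 11,375,755.46
MXN 11,375,755.46 ÷ 13.724 = SGD 828,895.04
Profit = SGD 828,895.04 − SGD 817,000.00

Profit: SGD 11,895.04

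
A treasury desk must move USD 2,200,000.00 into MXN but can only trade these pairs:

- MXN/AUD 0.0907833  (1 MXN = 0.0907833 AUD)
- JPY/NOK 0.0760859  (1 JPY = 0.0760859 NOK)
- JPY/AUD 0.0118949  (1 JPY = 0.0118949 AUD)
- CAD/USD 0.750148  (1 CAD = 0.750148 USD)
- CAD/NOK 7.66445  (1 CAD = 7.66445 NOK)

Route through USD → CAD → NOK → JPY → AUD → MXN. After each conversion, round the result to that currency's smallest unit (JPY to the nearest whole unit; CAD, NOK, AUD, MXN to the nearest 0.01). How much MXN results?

USD 2,200,000.00 ÷ 0.750148 = CAD 2,932,754.60
CAD 2,932,754.60 × 7.66445 = NOK 22,477,950.99
NOK 22,477,950.99 ÷ 0.0760859 = JPY 295,428,601
JPY 295,428,601 × 0.0118949 = AUD 3,514,093.67
AUD 3,514,093.67 ÷ 0.0907833 = MXN 38,708,591.45

MXN 38,708,591.45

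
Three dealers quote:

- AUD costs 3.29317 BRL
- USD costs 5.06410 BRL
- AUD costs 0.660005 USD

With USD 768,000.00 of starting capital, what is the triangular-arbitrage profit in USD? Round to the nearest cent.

Profit: USD 11,464.91

Profitable loop is USD → BRL → AUD → USD:
USD 768,000.00 × 5.06410 = BRL 3,889,228.80
BRL 3,889,228.80 ÷ 3.29317 = AUD 1,180,998.49
AUD 1,180,998.49 × 0.660005 = USD 779,464.91
Profit = USD 779,464.91 − USD 768,000.00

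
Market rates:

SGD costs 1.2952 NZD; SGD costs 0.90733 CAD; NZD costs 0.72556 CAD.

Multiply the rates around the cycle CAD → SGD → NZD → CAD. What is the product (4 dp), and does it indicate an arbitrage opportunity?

Around CAD → SGD → NZD → CAD: 1 ÷ 0.90733 × 1.2952 × 0.72556 = 1.035726
Product > 1; profitable direction is CAD → SGD → NZD → CAD.

1.0357 (arbitrage exists)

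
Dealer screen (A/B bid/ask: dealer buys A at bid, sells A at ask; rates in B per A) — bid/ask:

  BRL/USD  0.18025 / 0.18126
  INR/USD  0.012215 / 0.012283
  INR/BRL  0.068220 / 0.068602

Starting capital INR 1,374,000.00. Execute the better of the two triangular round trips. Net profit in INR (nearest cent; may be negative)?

Net profit: INR 1,527.47

Best loop INR → BRL → USD → INR:
INR 1,374,000.00 × 0.068220 (sell INR at bid) = BRL 93,734.28
BRL 93,734.28 × 0.18025 (sell BRL at bid) = USD 16,895.60
USD 16,895.60 ÷ 0.012283 (buy INR at ask) = INR 1,375,527.47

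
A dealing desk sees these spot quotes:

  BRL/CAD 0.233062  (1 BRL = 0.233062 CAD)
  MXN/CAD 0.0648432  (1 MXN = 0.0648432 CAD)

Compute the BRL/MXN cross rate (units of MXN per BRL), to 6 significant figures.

BRL/MXN = 3.59424

1 BRL × 0.233062 = 0.233062 CAD
0.233062 CAD ÷ 0.0648432 = 3.59424 MXN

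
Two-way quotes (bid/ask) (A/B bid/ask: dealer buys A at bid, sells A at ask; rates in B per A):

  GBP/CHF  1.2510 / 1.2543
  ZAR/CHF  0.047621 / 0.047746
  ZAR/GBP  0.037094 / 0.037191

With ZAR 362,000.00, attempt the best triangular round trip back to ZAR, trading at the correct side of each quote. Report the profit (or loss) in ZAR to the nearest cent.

Best loop ZAR → CHF → GBP → ZAR:
ZAR 362,000.00 × 0.047621 (sell ZAR at bid) = CHF 17,238.80
CHF 17,238.80 ÷ 1.2543 (buy GBP at ask) = GBP 13,743.76
GBP 13,743.76 ÷ 0.037191 (buy ZAR at ask) = ZAR 369,545.40

Net profit: ZAR 7,545.40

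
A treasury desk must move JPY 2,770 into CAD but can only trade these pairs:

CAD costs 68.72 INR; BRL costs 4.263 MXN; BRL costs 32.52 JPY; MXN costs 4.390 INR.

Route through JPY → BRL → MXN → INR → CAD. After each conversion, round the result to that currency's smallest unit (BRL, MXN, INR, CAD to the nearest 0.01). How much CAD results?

JPY 2,770 ÷ 32.52 = BRL 85.18
BRL 85.18 × 4.263 = MXN 363.12
MXN 363.12 × 4.390 = INR 1,594.10
INR 1,594.10 ÷ 68.72 = CAD 23.20

CAD 23.20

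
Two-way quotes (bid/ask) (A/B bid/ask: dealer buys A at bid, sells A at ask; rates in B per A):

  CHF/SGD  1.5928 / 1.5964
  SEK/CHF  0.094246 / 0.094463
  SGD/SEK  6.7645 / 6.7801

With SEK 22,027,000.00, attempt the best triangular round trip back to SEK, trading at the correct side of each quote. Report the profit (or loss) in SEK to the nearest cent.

Net profit: SEK 340,385.71

Best loop SEK → CHF → SGD → SEK:
SEK 22,027,000.00 × 0.094246 (sell SEK at bid) = CHF 2,075,956.64
CHF 2,075,956.64 × 1.5928 (sell CHF at bid) = SGD 3,306,583.74
SGD 3,306,583.74 × 6.7645 (sell SGD at bid) = SEK 22,367,385.71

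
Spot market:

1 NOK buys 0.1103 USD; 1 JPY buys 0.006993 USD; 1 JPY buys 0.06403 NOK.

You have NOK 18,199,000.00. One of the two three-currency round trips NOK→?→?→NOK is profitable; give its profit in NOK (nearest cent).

Profit: NOK 180,894.36

Profitable loop is NOK → USD → JPY → NOK:
NOK 18,199,000.00 × 0.1103 = USD 2,007,349.70
USD 2,007,349.70 ÷ 0.006993 = JPY 287,051,294
JPY 287,051,294 × 0.06403 = NOK 18,379,894.36
Profit = NOK 18,379,894.36 − NOK 18,199,000.00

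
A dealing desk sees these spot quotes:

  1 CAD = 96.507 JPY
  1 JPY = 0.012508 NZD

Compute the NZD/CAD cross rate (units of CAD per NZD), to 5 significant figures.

1 NZD ÷ 0.012508 = 79.9488 JPY
79.9488 JPY ÷ 96.507 = 0.828425 CAD

NZD/CAD = 0.82843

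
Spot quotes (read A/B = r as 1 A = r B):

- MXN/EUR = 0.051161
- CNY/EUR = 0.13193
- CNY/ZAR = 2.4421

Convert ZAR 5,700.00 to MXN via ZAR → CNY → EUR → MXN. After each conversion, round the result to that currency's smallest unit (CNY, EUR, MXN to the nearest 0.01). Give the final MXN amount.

ZAR 5,700.00 ÷ 2.4421 = CNY 2,334.06
CNY 2,334.06 × 0.13193 = EUR 307.93
EUR 307.93 ÷ 0.051161 = MXN 6,018.84

MXN 6,018.84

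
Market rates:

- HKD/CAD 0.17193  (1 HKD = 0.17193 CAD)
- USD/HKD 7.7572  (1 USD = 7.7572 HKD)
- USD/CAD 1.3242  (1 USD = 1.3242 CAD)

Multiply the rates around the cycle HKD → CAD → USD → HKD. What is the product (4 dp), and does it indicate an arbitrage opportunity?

Around HKD → CAD → USD → HKD: 1 × 0.17193 ÷ 1.3242 × 7.7572 = 1.007171
Product > 1; profitable direction is HKD → CAD → USD → HKD.

1.0072 (arbitrage exists)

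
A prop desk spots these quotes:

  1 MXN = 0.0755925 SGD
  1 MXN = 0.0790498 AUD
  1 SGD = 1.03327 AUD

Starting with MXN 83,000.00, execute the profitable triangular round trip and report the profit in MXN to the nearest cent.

Profit: MXN 1,001.36

Profitable loop is MXN → AUD → SGD → MXN:
MXN 83,000.00 × 0.0790498 = AUD 6,561.13
AUD 6,561.13 ÷ 1.03327 = SGD 6,349.87
SGD 6,349.87 ÷ 0.0755925 = MXN 84,001.36
Profit = MXN 84,001.36 − MXN 83,000.00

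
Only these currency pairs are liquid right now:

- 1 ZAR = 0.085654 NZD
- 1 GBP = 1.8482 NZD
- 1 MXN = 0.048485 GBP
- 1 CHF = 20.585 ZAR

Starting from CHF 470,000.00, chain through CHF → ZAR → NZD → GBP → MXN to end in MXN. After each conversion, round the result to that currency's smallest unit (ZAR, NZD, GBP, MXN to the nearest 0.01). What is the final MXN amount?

MXN 9,247,833.76

CHF 470,000.00 × 20.585 = ZAR 9,674,950.00
ZAR 9,674,950.00 × 0.085654 = NZD 828,698.17
NZD 828,698.17 ÷ 1.8482 = GBP 448,381.22
GBP 448,381.22 ÷ 0.048485 = MXN 9,247,833.76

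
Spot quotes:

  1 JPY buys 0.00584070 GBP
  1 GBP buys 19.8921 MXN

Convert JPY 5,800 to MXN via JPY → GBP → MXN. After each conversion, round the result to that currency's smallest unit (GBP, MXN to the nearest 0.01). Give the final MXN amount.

JPY 5,800 × 0.00584070 = GBP 33.88
GBP 33.88 × 19.8921 = MXN 673.94

MXN 673.94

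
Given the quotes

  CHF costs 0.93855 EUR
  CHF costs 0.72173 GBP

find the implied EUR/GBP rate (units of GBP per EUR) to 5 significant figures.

1 EUR ÷ 0.93855 = 1.06547 CHF
1.06547 CHF × 0.72173 = 0.768984 GBP

EUR/GBP = 0.76898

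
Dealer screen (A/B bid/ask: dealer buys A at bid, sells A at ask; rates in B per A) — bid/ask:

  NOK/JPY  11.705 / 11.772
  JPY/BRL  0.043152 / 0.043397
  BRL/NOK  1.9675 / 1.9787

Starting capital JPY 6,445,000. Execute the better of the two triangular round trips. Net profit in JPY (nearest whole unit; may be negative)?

Best loop JPY → BRL → NOK → JPY:
JPY 6,445,000 × 0.043152 (sell JPY at bid) = BRL 278,114.64
BRL 278,114.64 × 1.9675 (sell BRL at bid) = NOK 547,190.55
NOK 547,190.55 × 11.705 (sell NOK at bid) = JPY 6,404,865

Net result: JPY -40,135 (no profitable arbitrage after spreads)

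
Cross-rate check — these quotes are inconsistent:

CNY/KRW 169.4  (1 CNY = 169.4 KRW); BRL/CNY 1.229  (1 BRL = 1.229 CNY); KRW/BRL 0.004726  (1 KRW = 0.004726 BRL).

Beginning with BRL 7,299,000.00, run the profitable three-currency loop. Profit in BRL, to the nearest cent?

Profit: BRL 119,299.40

Profitable loop is BRL → KRW → CNY → BRL:
BRL 7,299,000.00 ÷ 0.004726 = KRW 1,544,435,040
KRW 1,544,435,040 ÷ 169.4 = CNY 9,117,089.97
CNY 9,117,089.97 ÷ 1.229 = BRL 7,418,299.40
Profit = BRL 7,418,299.40 − BRL 7,299,000.00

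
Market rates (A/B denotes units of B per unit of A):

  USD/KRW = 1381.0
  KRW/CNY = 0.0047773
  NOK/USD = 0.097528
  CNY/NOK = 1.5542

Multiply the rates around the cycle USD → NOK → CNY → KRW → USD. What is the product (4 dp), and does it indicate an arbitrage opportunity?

Around USD → NOK → CNY → KRW → USD: 1 ÷ 0.097528 ÷ 1.5542 ÷ 0.0047773 ÷ 1381.0 = 0.999971
Product ≈ 1 (deviation 0.003%, within rounding noise).

1.0000 (no arbitrage)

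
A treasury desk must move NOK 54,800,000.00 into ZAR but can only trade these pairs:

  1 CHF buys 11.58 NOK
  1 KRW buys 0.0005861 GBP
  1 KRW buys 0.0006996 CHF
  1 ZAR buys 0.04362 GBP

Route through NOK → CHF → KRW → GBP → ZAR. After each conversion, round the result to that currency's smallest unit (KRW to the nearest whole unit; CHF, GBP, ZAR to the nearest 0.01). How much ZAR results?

NOK 54,800,000.00 ÷ 11.58 = CHF 4,732,297.06
CHF 4,732,297.06 ÷ 0.0006996 = KRW 6,764,289,680
KRW 6,764,289,680 × 0.0005861 = GBP 3,964,550.18
GBP 3,964,550.18 ÷ 0.04362 = ZAR 90,888,358.09

ZAR 90,888,358.09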